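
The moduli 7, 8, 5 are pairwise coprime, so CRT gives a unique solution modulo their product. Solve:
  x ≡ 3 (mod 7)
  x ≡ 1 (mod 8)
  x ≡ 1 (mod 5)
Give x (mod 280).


Moduli 7, 8, 5 are pairwise coprime; by CRT there is a unique solution modulo M = 7 · 8 · 5 = 280.
Solve pairwise, accumulating the modulus:
  Start with x ≡ 3 (mod 7).
  Combine with x ≡ 1 (mod 8): since gcd(7, 8) = 1, we get a unique residue mod 56.
    Write x = 3 + 7·t and substitute into x ≡ 1 (mod 8): 7·t ≡ 1 − 3 = -2 (mod 8).
    Reduce coefficients mod 8: 7·t ≡ 6 (mod 8).
    The inverse of 7 mod 8 is 7 (since 7·7 = 49 = 6·8 + 1), so t ≡ 7·6 = 42 ≡ 2 (mod 8).
    Then x = 3 + 7·2 = 17, valid modulo lcm(7, 8) = 56: x ≡ 17 (mod 56).
  Combine with x ≡ 1 (mod 5): since gcd(56, 5) = 1, we get a unique residue mod 280.
    Write x = 17 + 56·t and substitute into x ≡ 1 (mod 5): 56·t ≡ 1 − 17 = -16 (mod 5).
    Reduce coefficients mod 5: 1·t ≡ 4 (mod 5).
    So t ≡ 4 (mod 5).
    Then x = 17 + 56·4 = 241, valid modulo lcm(56, 5) = 280: x ≡ 241 (mod 280).
Verify: 241 mod 7 = 3 ✓, 241 mod 8 = 1 ✓, 241 mod 5 = 1 ✓.

x ≡ 241 (mod 280).


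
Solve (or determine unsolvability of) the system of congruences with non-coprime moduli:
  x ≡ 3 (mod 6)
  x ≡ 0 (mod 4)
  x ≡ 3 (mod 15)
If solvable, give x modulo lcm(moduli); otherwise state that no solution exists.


Moduli 6, 4, 15 are not pairwise coprime, so CRT works modulo lcm(m_i) when all pairwise compatibility conditions hold.
Pairwise compatibility: gcd(m_i, m_j) must divide a_i - a_j for every pair.
Merge one congruence at a time:
  Start: x ≡ 3 (mod 6).
  Combine with x ≡ 0 (mod 4): gcd(6, 4) = 2, and 0 - 3 = -3 is NOT divisible by 2.
    ⇒ system is inconsistent (no integer solution).

No solution (the system is inconsistent).


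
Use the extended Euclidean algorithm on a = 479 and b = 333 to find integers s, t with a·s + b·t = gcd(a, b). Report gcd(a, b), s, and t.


Euclidean algorithm on (479, 333) — divide until remainder is 0:
  479 = 1 · 333 + 146
  333 = 2 · 146 + 41
  146 = 3 · 41 + 23
  41 = 1 · 23 + 18
  23 = 1 · 18 + 5
  18 = 3 · 5 + 3
  5 = 1 · 3 + 2
  3 = 1 · 2 + 1
  2 = 2 · 1 + 0
gcd(479, 333) = 1.
Track Bezout coefficients alongside the remainders: start with r₀ = 479 = a·1 + b·0 (s = 1, t = 0) and r₁ = 333 = a·0 + b·1 (s = 0, t = 1); each new remainder r_{k+1} = r_{k-1} − q_k·r_k inherits s_{k+1} = s_{k-1} − q_k·s_k, t_{k+1} = t_{k-1} − q_k·t_k, so r_k = a·s_k + b·t_k at every step:
  q = 1: r = 146, s = 1 − 1·0 = 1, t = 0 − 1·1 = -1  (check: 479·1 + 333·(-1) = 146)
  q = 2: r = 41, s = 0 − 2·1 = -2, t = 1 − 2·(-1) = 3  (check: 479·(-2) + 333·3 = 41)
  q = 3: r = 23, s = 1 − 3·(-2) = 7, t = -1 − 3·3 = -10  (check: 479·7 + 333·(-10) = 23)
  q = 1: r = 18, s = -2 − 1·7 = -9, t = 3 − 1·(-10) = 13  (check: 479·(-9) + 333·13 = 18)
  q = 1: r = 5, s = 7 − 1·(-9) = 16, t = -10 − 1·13 = -23  (check: 479·16 + 333·(-23) = 5)
  q = 3: r = 3, s = -9 − 3·16 = -57, t = 13 − 3·(-23) = 82  (check: 479·(-57) + 333·82 = 3)
  q = 1: r = 2, s = 16 − 1·(-57) = 73, t = -23 − 1·82 = -105  (check: 479·73 + 333·(-105) = 2)
  q = 1: r = 1, s = -57 − 1·73 = -130, t = 82 − 1·(-105) = 187  (check: 479·(-130) + 333·187 = 1)
The row with r = 1 (the gcd) gives the Bezout coefficients s = -130, t = 187.
Result: 479 · (-130) + 333 · (187) = 1.

gcd(479, 333) = 1; s = -130, t = 187 (check: 479·(-130) + 333·187 = 1).


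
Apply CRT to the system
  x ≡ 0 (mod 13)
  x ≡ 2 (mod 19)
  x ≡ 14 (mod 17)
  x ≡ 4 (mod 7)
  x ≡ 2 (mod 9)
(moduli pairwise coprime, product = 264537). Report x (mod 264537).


Product of moduli M = 13 · 19 · 17 · 7 · 9 = 264537.
Merge one congruence at a time:
  Start: x ≡ 0 (mod 13).
  Combine with x ≡ 2 (mod 19); new modulus lcm = 247.
    Write x = 0 + 13·t and substitute into x ≡ 2 (mod 19): 13·t ≡ 2 − 0 = 2 (mod 19).
    The inverse of 13 mod 19 is 3 (since 13·3 = 39 = 2·19 + 1), so t ≡ 3·2 = 6 ≡ 6 (mod 19).
    Then x = 0 + 13·6 = 78, valid modulo lcm(13, 19) = 247: x ≡ 78 (mod 247).
  Combine with x ≡ 14 (mod 17); new modulus lcm = 4199.
    Write x = 78 + 247·t and substitute into x ≡ 14 (mod 17): 247·t ≡ 14 − 78 = -64 (mod 17).
    Reduce coefficients mod 17: 9·t ≡ 4 (mod 17).
    The inverse of 9 mod 17 is 2 (since 9·2 = 18 = 1·17 + 1), so t ≡ 2·4 = 8 ≡ 8 (mod 17).
    Then x = 78 + 247·8 = 2054, valid modulo lcm(247, 17) = 4199: x ≡ 2054 (mod 4199).
  Combine with x ≡ 4 (mod 7); new modulus lcm = 29393.
    Write x = 2054 + 4199·t and substitute into x ≡ 4 (mod 7): 4199·t ≡ 4 − 2054 = -2050 (mod 7).
    Reduce coefficients mod 7: 6·t ≡ 1 (mod 7).
    The inverse of 6 mod 7 is 6 (since 6·6 = 36 = 5·7 + 1), so t ≡ 6·1 = 6 ≡ 6 (mod 7).
    Then x = 2054 + 4199·6 = 27248, valid modulo lcm(4199, 7) = 29393: x ≡ 27248 (mod 29393).
  Combine with x ≡ 2 (mod 9); new modulus lcm = 264537.
    Write x = 27248 + 29393·t and substitute into x ≡ 2 (mod 9): 29393·t ≡ 2 − 27248 = -27246 (mod 9).
    Reduce coefficients mod 9: 8·t ≡ 6 (mod 9).
    The inverse of 8 mod 9 is 8 (since 8·8 = 64 = 7·9 + 1), so t ≡ 8·6 = 48 ≡ 3 (mod 9).
    Then x = 27248 + 29393·3 = 115427, valid modulo lcm(29393, 9) = 264537: x ≡ 115427 (mod 264537).
Verify against each original: 115427 mod 13 = 0, 115427 mod 19 = 2, 115427 mod 17 = 14, 115427 mod 7 = 4, 115427 mod 9 = 2.

x ≡ 115427 (mod 264537).


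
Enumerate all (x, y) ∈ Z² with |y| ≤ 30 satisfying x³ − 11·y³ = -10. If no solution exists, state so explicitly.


The equation is x³ - 11y³ = -10. For fixed y, x³ = 11·y³ − 10, so a solution requires the RHS to be a perfect cube.
Strategy: iterate y from -30 to 30, compute RHS = 11·y³ − 10, and check whether it is a (positive or negative) perfect cube.
Check small values of y:
  y = 0: RHS = -10 is not a perfect cube.
  y = 1: RHS = 1 = (1)³ ⇒ x = 1 works.
  y = -1: RHS = -21 is not a perfect cube.
  y = 2: RHS = 78 is not a perfect cube.
  y = -2: RHS = -98 is not a perfect cube.
  y = 3: RHS = 287 is not a perfect cube.
  y = -3: RHS = -307 is not a perfect cube.
Continuing the search up to |y| = 30 finds no further solutions beyond those listed.
Collected solutions: (1, 1).

Solutions (with |y| ≤ 30): (1, 1).


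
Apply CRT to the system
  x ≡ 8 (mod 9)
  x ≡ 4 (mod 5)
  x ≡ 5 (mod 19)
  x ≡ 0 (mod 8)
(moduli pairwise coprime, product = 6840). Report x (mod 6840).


Product of moduli M = 9 · 5 · 19 · 8 = 6840.
Merge one congruence at a time:
  Start: x ≡ 8 (mod 9).
  Combine with x ≡ 4 (mod 5); new modulus lcm = 45.
    Write x = 8 + 9·t and substitute into x ≡ 4 (mod 5): 9·t ≡ 4 − 8 = -4 (mod 5).
    Reduce coefficients mod 5: 4·t ≡ 1 (mod 5).
    The inverse of 4 mod 5 is 4 (since 4·4 = 16 = 3·5 + 1), so t ≡ 4·1 = 4 ≡ 4 (mod 5).
    Then x = 8 + 9·4 = 44, valid modulo lcm(9, 5) = 45: x ≡ 44 (mod 45).
  Combine with x ≡ 5 (mod 19); new modulus lcm = 855.
    Write x = 44 + 45·t and substitute into x ≡ 5 (mod 19): 45·t ≡ 5 − 44 = -39 (mod 19).
    Reduce coefficients mod 19: 7·t ≡ 18 (mod 19).
    The inverse of 7 mod 19 is 11 (since 7·11 = 77 = 4·19 + 1), so t ≡ 11·18 = 198 ≡ 8 (mod 19).
    Then x = 44 + 45·8 = 404, valid modulo lcm(45, 19) = 855: x ≡ 404 (mod 855).
  Combine with x ≡ 0 (mod 8); new modulus lcm = 6840.
    Write x = 404 + 855·t and substitute into x ≡ 0 (mod 8): 855·t ≡ 0 − 404 = -404 (mod 8).
    Reduce coefficients mod 8: 7·t ≡ 4 (mod 8).
    The inverse of 7 mod 8 is 7 (since 7·7 = 49 = 6·8 + 1), so t ≡ 7·4 = 28 ≡ 4 (mod 8).
    Then x = 404 + 855·4 = 3824, valid modulo lcm(855, 8) = 6840: x ≡ 3824 (mod 6840).
Verify against each original: 3824 mod 9 = 8, 3824 mod 5 = 4, 3824 mod 19 = 5, 3824 mod 8 = 0.

x ≡ 3824 (mod 6840).


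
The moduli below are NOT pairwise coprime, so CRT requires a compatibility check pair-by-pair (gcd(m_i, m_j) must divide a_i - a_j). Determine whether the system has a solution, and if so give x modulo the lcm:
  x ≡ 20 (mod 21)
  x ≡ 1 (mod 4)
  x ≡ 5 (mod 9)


Moduli 21, 4, 9 are not pairwise coprime, so CRT works modulo lcm(m_i) when all pairwise compatibility conditions hold.
Pairwise compatibility: gcd(m_i, m_j) must divide a_i - a_j for every pair.
Merge one congruence at a time:
  Start: x ≡ 20 (mod 21).
  Combine with x ≡ 1 (mod 4): gcd(21, 4) = 1; 1 - 20 = -19, which IS divisible by 1, so compatible.
    Write x = 20 + 21·t and substitute into x ≡ 1 (mod 4): 21·t ≡ 1 − 20 = -19 (mod 4).
    Reduce coefficients mod 4: 1·t ≡ 1 (mod 4).
    So t ≡ 1 (mod 4).
    Then x = 20 + 21·1 = 41, valid modulo lcm(21, 4) = 84: x ≡ 41 (mod 84).
  Combine with x ≡ 5 (mod 9): gcd(84, 9) = 3; 5 - 41 = -36, which IS divisible by 3, so compatible.
    Write x = 41 + 84·t and substitute into x ≡ 5 (mod 9): 84·t ≡ 5 − 41 = -36 (mod 9).
    Divide the congruence (and modulus) by g = 3: 28·t ≡ -12 (mod 3).
    Reduce coefficients mod 3: 1·t ≡ 0 (mod 3).
    So t ≡ 0 (mod 3).
    Then x = 41 + 84·0 = 41, valid modulo lcm(84, 9) = 252: x ≡ 41 (mod 252).
Verify: 41 mod 21 = 20, 41 mod 4 = 1, 41 mod 9 = 5.

x ≡ 41 (mod 252).


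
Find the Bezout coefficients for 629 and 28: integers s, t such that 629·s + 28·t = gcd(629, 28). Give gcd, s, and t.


Euclidean algorithm on (629, 28) — divide until remainder is 0:
  629 = 22 · 28 + 13
  28 = 2 · 13 + 2
  13 = 6 · 2 + 1
  2 = 2 · 1 + 0
gcd(629, 28) = 1.
Track Bezout coefficients alongside the remainders: start with r₀ = 629 = a·1 + b·0 (s = 1, t = 0) and r₁ = 28 = a·0 + b·1 (s = 0, t = 1); each new remainder r_{k+1} = r_{k-1} − q_k·r_k inherits s_{k+1} = s_{k-1} − q_k·s_k, t_{k+1} = t_{k-1} − q_k·t_k, so r_k = a·s_k + b·t_k at every step:
  q = 22: r = 13, s = 1 − 22·0 = 1, t = 0 − 22·1 = -22  (check: 629·1 + 28·(-22) = 13)
  q = 2: r = 2, s = 0 − 2·1 = -2, t = 1 − 2·(-22) = 45  (check: 629·(-2) + 28·45 = 2)
  q = 6: r = 1, s = 1 − 6·(-2) = 13, t = -22 − 6·45 = -292  (check: 629·13 + 28·(-292) = 1)
The row with r = 1 (the gcd) gives the Bezout coefficients s = 13, t = -292.
Result: 629 · (13) + 28 · (-292) = 1.

gcd(629, 28) = 1; s = 13, t = -292 (check: 629·13 + 28·(-292) = 1).


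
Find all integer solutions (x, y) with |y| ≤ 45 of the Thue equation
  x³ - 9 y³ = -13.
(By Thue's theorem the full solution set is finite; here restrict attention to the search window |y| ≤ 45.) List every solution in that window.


The equation is x³ - 9y³ = -13. For fixed y, x³ = 9·y³ − 13, so a solution requires the RHS to be a perfect cube.
Strategy: iterate y from -45 to 45, compute RHS = 9·y³ − 13, and check whether it is a (positive or negative) perfect cube.
Check small values of y:
  y = 0: RHS = -13 is not a perfect cube.
  y = 1: RHS = -4 is not a perfect cube.
  y = -1: RHS = -22 is not a perfect cube.
  y = 2: RHS = 59 is not a perfect cube.
  y = -2: RHS = -85 is not a perfect cube.
  y = 3: RHS = 230 is not a perfect cube.
  y = -3: RHS = -256 is not a perfect cube.
Continuing the search up to |y| = 45 finds no solutions either.
No (x, y) in the scanned range satisfies the equation.

No integer solutions with |y| ≤ 45.


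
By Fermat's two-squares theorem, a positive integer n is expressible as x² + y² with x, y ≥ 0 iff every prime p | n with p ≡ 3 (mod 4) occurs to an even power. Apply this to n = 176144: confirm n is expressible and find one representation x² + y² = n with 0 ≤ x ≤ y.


Step 1: Factor n = 176144 = 2^4 · 101 · 109.
Step 2: Check the mod-4 condition on each prime factor: 2 = 2 (special); 101 ≡ 1 (mod 4), exponent 1; 109 ≡ 1 (mod 4), exponent 1.
All primes ≡ 3 (mod 4) appear to even exponent (or don't appear), so by the two-squares theorem n IS expressible as a sum of two squares.
Step 3: Build a representation. Group n = k² · m with k = 4 and m = 101 · 109 = 11009 (a product of primes ≡ 1 (mod 4)); a representation of m scales to one of n via (k·x)² + (k·y)² = k²(x² + y²). Each prime p ≡ 1 (mod 4) is itself a sum of two squares; find a² by testing p − a² for a perfect square:
  101: 101 − 1² = 100 = 10² ⇒ 101 = 1² + 10².
  109: 109 − 1² = 108, 109 − 2² = 105, 109 − 3² = 100 = 10² ⇒ 109 = 3² + 10².
  Combine using the Brahmagupta–Fibonacci identity (a² + b²)(c² + d²) = (ac − bd)² + (ad + bc)² = (ac + bd)² + (ad − bc)²:
  101 · 109 = 11009: from (1² + 10²)(3² + 10²), take (1·3 − 10·10, 1·10 + 10·3) = (3 − 100, 10 + 30) = (-97, 40); dropping signs (only squares matter) gives (97, 40); check 97² + 40² = 9409 + 1600 = 11009 ✓.
  Scale by k = 4: (4·97, 4·40) = (388, 160).
Step 4: Order so x ≤ y and verify: 160² + 388² = 25600 + 150544 = 176144 = n. ✓

n = 176144 = 160² + 388² (one valid representation with x ≤ y).


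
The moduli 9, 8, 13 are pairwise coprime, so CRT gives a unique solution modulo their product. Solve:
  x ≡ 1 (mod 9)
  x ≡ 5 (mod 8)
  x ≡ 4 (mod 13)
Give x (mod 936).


Moduli 9, 8, 13 are pairwise coprime; by CRT there is a unique solution modulo M = 9 · 8 · 13 = 936.
Solve pairwise, accumulating the modulus:
  Start with x ≡ 1 (mod 9).
  Combine with x ≡ 5 (mod 8): since gcd(9, 8) = 1, we get a unique residue mod 72.
    Write x = 1 + 9·t and substitute into x ≡ 5 (mod 8): 9·t ≡ 5 − 1 = 4 (mod 8).
    Reduce coefficients mod 8: 1·t ≡ 4 (mod 8).
    So t ≡ 4 (mod 8).
    Then x = 1 + 9·4 = 37, valid modulo lcm(9, 8) = 72: x ≡ 37 (mod 72).
  Combine with x ≡ 4 (mod 13): since gcd(72, 13) = 1, we get a unique residue mod 936.
    Write x = 37 + 72·t and substitute into x ≡ 4 (mod 13): 72·t ≡ 4 − 37 = -33 (mod 13).
    Reduce coefficients mod 13: 7·t ≡ 6 (mod 13).
    The inverse of 7 mod 13 is 2 (since 7·2 = 14 = 1·13 + 1), so t ≡ 2·6 = 12 ≡ 12 (mod 13).
    Then x = 37 + 72·12 = 901, valid modulo lcm(72, 13) = 936: x ≡ 901 (mod 936).
Verify: 901 mod 9 = 1 ✓, 901 mod 8 = 5 ✓, 901 mod 13 = 4 ✓.

x ≡ 901 (mod 936).


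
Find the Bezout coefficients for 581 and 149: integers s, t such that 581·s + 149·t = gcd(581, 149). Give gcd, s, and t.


Euclidean algorithm on (581, 149) — divide until remainder is 0:
  581 = 3 · 149 + 134
  149 = 1 · 134 + 15
  134 = 8 · 15 + 14
  15 = 1 · 14 + 1
  14 = 14 · 1 + 0
gcd(581, 149) = 1.
Track Bezout coefficients alongside the remainders: start with r₀ = 581 = a·1 + b·0 (s = 1, t = 0) and r₁ = 149 = a·0 + b·1 (s = 0, t = 1); each new remainder r_{k+1} = r_{k-1} − q_k·r_k inherits s_{k+1} = s_{k-1} − q_k·s_k, t_{k+1} = t_{k-1} − q_k·t_k, so r_k = a·s_k + b·t_k at every step:
  q = 3: r = 134, s = 1 − 3·0 = 1, t = 0 − 3·1 = -3  (check: 581·1 + 149·(-3) = 134)
  q = 1: r = 15, s = 0 − 1·1 = -1, t = 1 − 1·(-3) = 4  (check: 581·(-1) + 149·4 = 15)
  q = 8: r = 14, s = 1 − 8·(-1) = 9, t = -3 − 8·4 = -35  (check: 581·9 + 149·(-35) = 14)
  q = 1: r = 1, s = -1 − 1·9 = -10, t = 4 − 1·(-35) = 39  (check: 581·(-10) + 149·39 = 1)
The row with r = 1 (the gcd) gives the Bezout coefficients s = -10, t = 39.
Result: 581 · (-10) + 149 · (39) = 1.

gcd(581, 149) = 1; s = -10, t = 39 (check: 581·(-10) + 149·39 = 1).


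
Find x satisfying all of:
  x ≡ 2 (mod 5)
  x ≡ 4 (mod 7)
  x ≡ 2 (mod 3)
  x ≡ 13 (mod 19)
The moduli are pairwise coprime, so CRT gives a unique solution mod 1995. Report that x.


Product of moduli M = 5 · 7 · 3 · 19 = 1995.
Merge one congruence at a time:
  Start: x ≡ 2 (mod 5).
  Combine with x ≡ 4 (mod 7); new modulus lcm = 35.
    Write x = 2 + 5·t and substitute into x ≡ 4 (mod 7): 5·t ≡ 4 − 2 = 2 (mod 7).
    The inverse of 5 mod 7 is 3 (since 5·3 = 15 = 2·7 + 1), so t ≡ 3·2 = 6 ≡ 6 (mod 7).
    Then x = 2 + 5·6 = 32, valid modulo lcm(5, 7) = 35: x ≡ 32 (mod 35).
  Combine with x ≡ 2 (mod 3); new modulus lcm = 105.
    Write x = 32 + 35·t and substitute into x ≡ 2 (mod 3): 35·t ≡ 2 − 32 = -30 (mod 3).
    Reduce coefficients mod 3: 2·t ≡ 0 (mod 3).
    The inverse of 2 mod 3 is 2 (since 2·2 = 4 = 1·3 + 1), so t ≡ 2·0 = 0 ≡ 0 (mod 3).
    Then x = 32 + 35·0 = 32, valid modulo lcm(35, 3) = 105: x ≡ 32 (mod 105).
  Combine with x ≡ 13 (mod 19); new modulus lcm = 1995.
    Write x = 32 + 105·t and substitute into x ≡ 13 (mod 19): 105·t ≡ 13 − 32 = -19 (mod 19).
    Reduce coefficients mod 19: 10·t ≡ 0 (mod 19).
    The inverse of 10 mod 19 is 2 (since 10·2 = 20 = 1·19 + 1), so t ≡ 2·0 = 0 ≡ 0 (mod 19).
    Then x = 32 + 105·0 = 32, valid modulo lcm(105, 19) = 1995: x ≡ 32 (mod 1995).
Verify against each original: 32 mod 5 = 2, 32 mod 7 = 4, 32 mod 3 = 2, 32 mod 19 = 13.

x ≡ 32 (mod 1995).


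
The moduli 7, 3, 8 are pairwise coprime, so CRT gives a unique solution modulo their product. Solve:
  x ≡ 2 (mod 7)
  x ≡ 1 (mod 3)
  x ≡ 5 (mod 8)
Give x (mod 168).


Moduli 7, 3, 8 are pairwise coprime; by CRT there is a unique solution modulo M = 7 · 3 · 8 = 168.
Solve pairwise, accumulating the modulus:
  Start with x ≡ 2 (mod 7).
  Combine with x ≡ 1 (mod 3): since gcd(7, 3) = 1, we get a unique residue mod 21.
    Write x = 2 + 7·t and substitute into x ≡ 1 (mod 3): 7·t ≡ 1 − 2 = -1 (mod 3).
    Reduce coefficients mod 3: 1·t ≡ 2 (mod 3).
    So t ≡ 2 (mod 3).
    Then x = 2 + 7·2 = 16, valid modulo lcm(7, 3) = 21: x ≡ 16 (mod 21).
  Combine with x ≡ 5 (mod 8): since gcd(21, 8) = 1, we get a unique residue mod 168.
    Write x = 16 + 21·t and substitute into x ≡ 5 (mod 8): 21·t ≡ 5 − 16 = -11 (mod 8).
    Reduce coefficients mod 8: 5·t ≡ 5 (mod 8).
    The inverse of 5 mod 8 is 5 (since 5·5 = 25 = 3·8 + 1), so t ≡ 5·5 = 25 ≡ 1 (mod 8).
    Then x = 16 + 21·1 = 37, valid modulo lcm(21, 8) = 168: x ≡ 37 (mod 168).
Verify: 37 mod 7 = 2 ✓, 37 mod 3 = 1 ✓, 37 mod 8 = 5 ✓.

x ≡ 37 (mod 168).


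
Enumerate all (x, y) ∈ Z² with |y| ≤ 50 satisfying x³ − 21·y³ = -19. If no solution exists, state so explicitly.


The equation is x³ - 21y³ = -19. For fixed y, x³ = 21·y³ − 19, so a solution requires the RHS to be a perfect cube.
Strategy: iterate y from -50 to 50, compute RHS = 21·y³ − 19, and check whether it is a (positive or negative) perfect cube.
Check small values of y:
  y = 0: RHS = -19 is not a perfect cube.
  y = 1: RHS = 2 is not a perfect cube.
  y = -1: RHS = -40 is not a perfect cube.
  y = 2: RHS = 149 is not a perfect cube.
  y = -2: RHS = -187 is not a perfect cube.
  y = 3: RHS = 548 is not a perfect cube.
  y = -3: RHS = -586 is not a perfect cube.
Continuing the search up to |y| = 50 finds no solutions either.
No (x, y) in the scanned range satisfies the equation.

No integer solutions with |y| ≤ 50.


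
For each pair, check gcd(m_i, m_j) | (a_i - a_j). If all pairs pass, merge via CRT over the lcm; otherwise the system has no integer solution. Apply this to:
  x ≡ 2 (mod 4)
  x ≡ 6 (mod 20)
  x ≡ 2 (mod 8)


Moduli 4, 20, 8 are not pairwise coprime, so CRT works modulo lcm(m_i) when all pairwise compatibility conditions hold.
Pairwise compatibility: gcd(m_i, m_j) must divide a_i - a_j for every pair.
Merge one congruence at a time:
  Start: x ≡ 2 (mod 4).
  Combine with x ≡ 6 (mod 20): gcd(4, 20) = 4; 6 - 2 = 4, which IS divisible by 4, so compatible.
    Write x = 2 + 4·t and substitute into x ≡ 6 (mod 20): 4·t ≡ 6 − 2 = 4 (mod 20).
    Divide the congruence (and modulus) by g = 4: 1·t ≡ 1 (mod 5).
    So t ≡ 1 (mod 5).
    Then x = 2 + 4·1 = 6, valid modulo lcm(4, 20) = 20: x ≡ 6 (mod 20).
  Combine with x ≡ 2 (mod 8): gcd(20, 8) = 4; 2 - 6 = -4, which IS divisible by 4, so compatible.
    Write x = 6 + 20·t and substitute into x ≡ 2 (mod 8): 20·t ≡ 2 − 6 = -4 (mod 8).
    Divide the congruence (and modulus) by g = 4: 5·t ≡ -1 (mod 2).
    Reduce coefficients mod 2: 1·t ≡ 1 (mod 2).
    So t ≡ 1 (mod 2).
    Then x = 6 + 20·1 = 26, valid modulo lcm(20, 8) = 40: x ≡ 26 (mod 40).
Verify: 26 mod 4 = 2, 26 mod 20 = 6, 26 mod 8 = 2.

x ≡ 26 (mod 40).


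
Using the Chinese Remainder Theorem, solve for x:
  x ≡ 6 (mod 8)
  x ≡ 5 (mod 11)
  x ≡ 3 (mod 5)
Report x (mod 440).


Moduli 8, 11, 5 are pairwise coprime; by CRT there is a unique solution modulo M = 8 · 11 · 5 = 440.
Solve pairwise, accumulating the modulus:
  Start with x ≡ 6 (mod 8).
  Combine with x ≡ 5 (mod 11): since gcd(8, 11) = 1, we get a unique residue mod 88.
    Write x = 6 + 8·t and substitute into x ≡ 5 (mod 11): 8·t ≡ 5 − 6 = -1 (mod 11).
    Reduce coefficients mod 11: 8·t ≡ 10 (mod 11).
    The inverse of 8 mod 11 is 7 (since 8·7 = 56 = 5·11 + 1), so t ≡ 7·10 = 70 ≡ 4 (mod 11).
    Then x = 6 + 8·4 = 38, valid modulo lcm(8, 11) = 88: x ≡ 38 (mod 88).
  Combine with x ≡ 3 (mod 5): since gcd(88, 5) = 1, we get a unique residue mod 440.
    Write x = 38 + 88·t and substitute into x ≡ 3 (mod 5): 88·t ≡ 3 − 38 = -35 (mod 5).
    Reduce coefficients mod 5: 3·t ≡ 0 (mod 5).
    The inverse of 3 mod 5 is 2 (since 3·2 = 6 = 1·5 + 1), so t ≡ 2·0 = 0 ≡ 0 (mod 5).
    Then x = 38 + 88·0 = 38, valid modulo lcm(88, 5) = 440: x ≡ 38 (mod 440).
Verify: 38 mod 8 = 6 ✓, 38 mod 11 = 5 ✓, 38 mod 5 = 3 ✓.

x ≡ 38 (mod 440).


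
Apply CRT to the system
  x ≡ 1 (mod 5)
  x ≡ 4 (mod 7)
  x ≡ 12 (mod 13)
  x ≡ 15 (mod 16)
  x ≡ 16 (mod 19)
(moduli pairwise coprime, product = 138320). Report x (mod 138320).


Product of moduli M = 5 · 7 · 13 · 16 · 19 = 138320.
Merge one congruence at a time:
  Start: x ≡ 1 (mod 5).
  Combine with x ≡ 4 (mod 7); new modulus lcm = 35.
    Write x = 1 + 5·t and substitute into x ≡ 4 (mod 7): 5·t ≡ 4 − 1 = 3 (mod 7).
    The inverse of 5 mod 7 is 3 (since 5·3 = 15 = 2·7 + 1), so t ≡ 3·3 = 9 ≡ 2 (mod 7).
    Then x = 1 + 5·2 = 11, valid modulo lcm(5, 7) = 35: x ≡ 11 (mod 35).
  Combine with x ≡ 12 (mod 13); new modulus lcm = 455.
    Write x = 11 + 35·t and substitute into x ≡ 12 (mod 13): 35·t ≡ 12 − 11 = 1 (mod 13).
    Reduce coefficients mod 13: 9·t ≡ 1 (mod 13).
    The inverse of 9 mod 13 is 3 (since 9·3 = 27 = 2·13 + 1), so t ≡ 3·1 = 3 ≡ 3 (mod 13).
    Then x = 11 + 35·3 = 116, valid modulo lcm(35, 13) = 455: x ≡ 116 (mod 455).
  Combine with x ≡ 15 (mod 16); new modulus lcm = 7280.
    Write x = 116 + 455·t and substitute into x ≡ 15 (mod 16): 455·t ≡ 15 − 116 = -101 (mod 16).
    Reduce coefficients mod 16: 7·t ≡ 11 (mod 16).
    The inverse of 7 mod 16 is 7 (since 7·7 = 49 = 3·16 + 1), so t ≡ 7·11 = 77 ≡ 13 (mod 16).
    Then x = 116 + 455·13 = 6031, valid modulo lcm(455, 16) = 7280: x ≡ 6031 (mod 7280).
  Combine with x ≡ 16 (mod 19); new modulus lcm = 138320.
    Write x = 6031 + 7280·t and substitute into x ≡ 16 (mod 19): 7280·t ≡ 16 − 6031 = -6015 (mod 19).
    Reduce coefficients mod 19: 3·t ≡ 8 (mod 19).
    The inverse of 3 mod 19 is 13 (since 3·13 = 39 = 2·19 + 1), so t ≡ 13·8 = 104 ≡ 9 (mod 19).
    Then x = 6031 + 7280·9 = 71551, valid modulo lcm(7280, 19) = 138320: x ≡ 71551 (mod 138320).
Verify against each original: 71551 mod 5 = 1, 71551 mod 7 = 4, 71551 mod 13 = 12, 71551 mod 16 = 15, 71551 mod 19 = 16.

x ≡ 71551 (mod 138320).


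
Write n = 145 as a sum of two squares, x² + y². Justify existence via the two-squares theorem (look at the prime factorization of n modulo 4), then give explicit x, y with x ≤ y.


Step 1: Factor n = 145 = 5 · 29.
Step 2: Check the mod-4 condition on each prime factor: 5 ≡ 1 (mod 4), exponent 1; 29 ≡ 1 (mod 4), exponent 1.
All primes ≡ 3 (mod 4) appear to even exponent (or don't appear), so by the two-squares theorem n IS expressible as a sum of two squares.
Step 3: Build a representation. Here n = 5 · 29 is a product of primes ≡ 1 (mod 4). Each prime p ≡ 1 (mod 4) is itself a sum of two squares; find a² by testing p − a² for a perfect square:
  5: 5 − 1² = 4 = 2² ⇒ 5 = 1² + 2².
  29: 29 − 1² = 28, 29 − 2² = 25 = 5² ⇒ 29 = 2² + 5².
  Combine using the Brahmagupta–Fibonacci identity (a² + b²)(c² + d²) = (ac − bd)² + (ad + bc)² = (ac + bd)² + (ad − bc)²:
  5 · 29 = 145: from (1² + 2²)(2² + 5²), take (1·2 − 2·5, 1·5 + 2·2) = (2 − 10, 5 + 4) = (-8, 9); dropping signs (only squares matter) gives (8, 9); check 8² + 9² = 64 + 81 = 145 ✓.
Step 4: Order so x ≤ y and verify: 8² + 9² = 64 + 81 = 145 = n. ✓

n = 145 = 8² + 9² (one valid representation with x ≤ y).


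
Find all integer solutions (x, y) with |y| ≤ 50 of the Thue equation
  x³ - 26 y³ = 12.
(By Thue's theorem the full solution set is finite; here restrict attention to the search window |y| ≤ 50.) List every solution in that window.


The equation is x³ - 26y³ = 12. For fixed y, x³ = 26·y³ + 12, so a solution requires the RHS to be a perfect cube.
Strategy: iterate y from -50 to 50, compute RHS = 26·y³ + 12, and check whether it is a (positive or negative) perfect cube.
Check small values of y:
  y = 0: RHS = 12 is not a perfect cube.
  y = 1: RHS = 38 is not a perfect cube.
  y = -1: RHS = -14 is not a perfect cube.
  y = 2: RHS = 220 is not a perfect cube.
  y = -2: RHS = -196 is not a perfect cube.
  y = 3: RHS = 714 is not a perfect cube.
  y = -3: RHS = -690 is not a perfect cube.
Continuing the search up to |y| = 50 finds no solutions either.
No (x, y) in the scanned range satisfies the equation.

No integer solutions with |y| ≤ 50.


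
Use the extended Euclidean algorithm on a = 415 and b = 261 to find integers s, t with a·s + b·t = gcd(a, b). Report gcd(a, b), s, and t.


Euclidean algorithm on (415, 261) — divide until remainder is 0:
  415 = 1 · 261 + 154
  261 = 1 · 154 + 107
  154 = 1 · 107 + 47
  107 = 2 · 47 + 13
  47 = 3 · 13 + 8
  13 = 1 · 8 + 5
  8 = 1 · 5 + 3
  5 = 1 · 3 + 2
  3 = 1 · 2 + 1
  2 = 2 · 1 + 0
gcd(415, 261) = 1.
Track Bezout coefficients alongside the remainders: start with r₀ = 415 = a·1 + b·0 (s = 1, t = 0) and r₁ = 261 = a·0 + b·1 (s = 0, t = 1); each new remainder r_{k+1} = r_{k-1} − q_k·r_k inherits s_{k+1} = s_{k-1} − q_k·s_k, t_{k+1} = t_{k-1} − q_k·t_k, so r_k = a·s_k + b·t_k at every step:
  q = 1: r = 154, s = 1 − 1·0 = 1, t = 0 − 1·1 = -1  (check: 415·1 + 261·(-1) = 154)
  q = 1: r = 107, s = 0 − 1·1 = -1, t = 1 − 1·(-1) = 2  (check: 415·(-1) + 261·2 = 107)
  q = 1: r = 47, s = 1 − 1·(-1) = 2, t = -1 − 1·2 = -3  (check: 415·2 + 261·(-3) = 47)
  q = 2: r = 13, s = -1 − 2·2 = -5, t = 2 − 2·(-3) = 8  (check: 415·(-5) + 261·8 = 13)
  q = 3: r = 8, s = 2 − 3·(-5) = 17, t = -3 − 3·8 = -27  (check: 415·17 + 261·(-27) = 8)
  q = 1: r = 5, s = -5 − 1·17 = -22, t = 8 − 1·(-27) = 35  (check: 415·(-22) + 261·35 = 5)
  q = 1: r = 3, s = 17 − 1·(-22) = 39, t = -27 − 1·35 = -62  (check: 415·39 + 261·(-62) = 3)
  q = 1: r = 2, s = -22 − 1·39 = -61, t = 35 − 1·(-62) = 97  (check: 415·(-61) + 261·97 = 2)
  q = 1: r = 1, s = 39 − 1·(-61) = 100, t = -62 − 1·97 = -159  (check: 415·100 + 261·(-159) = 1)
The row with r = 1 (the gcd) gives the Bezout coefficients s = 100, t = -159.
Result: 415 · (100) + 261 · (-159) = 1.

gcd(415, 261) = 1; s = 100, t = -159 (check: 415·100 + 261·(-159) = 1).


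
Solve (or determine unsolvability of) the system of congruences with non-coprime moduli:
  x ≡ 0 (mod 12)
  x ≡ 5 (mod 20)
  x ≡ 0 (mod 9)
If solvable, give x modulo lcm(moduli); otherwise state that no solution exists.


Moduli 12, 20, 9 are not pairwise coprime, so CRT works modulo lcm(m_i) when all pairwise compatibility conditions hold.
Pairwise compatibility: gcd(m_i, m_j) must divide a_i - a_j for every pair.
Merge one congruence at a time:
  Start: x ≡ 0 (mod 12).
  Combine with x ≡ 5 (mod 20): gcd(12, 20) = 4, and 5 - 0 = 5 is NOT divisible by 4.
    ⇒ system is inconsistent (no integer solution).

No solution (the system is inconsistent).


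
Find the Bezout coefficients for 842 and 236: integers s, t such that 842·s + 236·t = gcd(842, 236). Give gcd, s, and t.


Euclidean algorithm on (842, 236) — divide until remainder is 0:
  842 = 3 · 236 + 134
  236 = 1 · 134 + 102
  134 = 1 · 102 + 32
  102 = 3 · 32 + 6
  32 = 5 · 6 + 2
  6 = 3 · 2 + 0
gcd(842, 236) = 2.
Track Bezout coefficients alongside the remainders: start with r₀ = 842 = a·1 + b·0 (s = 1, t = 0) and r₁ = 236 = a·0 + b·1 (s = 0, t = 1); each new remainder r_{k+1} = r_{k-1} − q_k·r_k inherits s_{k+1} = s_{k-1} − q_k·s_k, t_{k+1} = t_{k-1} − q_k·t_k, so r_k = a·s_k + b·t_k at every step:
  q = 3: r = 134, s = 1 − 3·0 = 1, t = 0 − 3·1 = -3  (check: 842·1 + 236·(-3) = 134)
  q = 1: r = 102, s = 0 − 1·1 = -1, t = 1 − 1·(-3) = 4  (check: 842·(-1) + 236·4 = 102)
  q = 1: r = 32, s = 1 − 1·(-1) = 2, t = -3 − 1·4 = -7  (check: 842·2 + 236·(-7) = 32)
  q = 3: r = 6, s = -1 − 3·2 = -7, t = 4 − 3·(-7) = 25  (check: 842·(-7) + 236·25 = 6)
  q = 5: r = 2, s = 2 − 5·(-7) = 37, t = -7 − 5·25 = -132  (check: 842·37 + 236·(-132) = 2)
The row with r = 2 (the gcd) gives the Bezout coefficients s = 37, t = -132.
Result: 842 · (37) + 236 · (-132) = 2.

gcd(842, 236) = 2; s = 37, t = -132 (check: 842·37 + 236·(-132) = 2).


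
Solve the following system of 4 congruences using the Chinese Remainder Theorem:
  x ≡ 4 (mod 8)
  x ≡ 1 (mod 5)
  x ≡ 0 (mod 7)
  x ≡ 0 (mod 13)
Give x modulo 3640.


Product of moduli M = 8 · 5 · 7 · 13 = 3640.
Merge one congruence at a time:
  Start: x ≡ 4 (mod 8).
  Combine with x ≡ 1 (mod 5); new modulus lcm = 40.
    Write x = 4 + 8·t and substitute into x ≡ 1 (mod 5): 8·t ≡ 1 − 4 = -3 (mod 5).
    Reduce coefficients mod 5: 3·t ≡ 2 (mod 5).
    The inverse of 3 mod 5 is 2 (since 3·2 = 6 = 1·5 + 1), so t ≡ 2·2 = 4 ≡ 4 (mod 5).
    Then x = 4 + 8·4 = 36, valid modulo lcm(8, 5) = 40: x ≡ 36 (mod 40).
  Combine with x ≡ 0 (mod 7); new modulus lcm = 280.
    Write x = 36 + 40·t and substitute into x ≡ 0 (mod 7): 40·t ≡ 0 − 36 = -36 (mod 7).
    Reduce coefficients mod 7: 5·t ≡ 6 (mod 7).
    The inverse of 5 mod 7 is 3 (since 5·3 = 15 = 2·7 + 1), so t ≡ 3·6 = 18 ≡ 4 (mod 7).
    Then x = 36 + 40·4 = 196, valid modulo lcm(40, 7) = 280: x ≡ 196 (mod 280).
  Combine with x ≡ 0 (mod 13); new modulus lcm = 3640.
    Write x = 196 + 280·t and substitute into x ≡ 0 (mod 13): 280·t ≡ 0 − 196 = -196 (mod 13).
    Reduce coefficients mod 13: 7·t ≡ 12 (mod 13).
    The inverse of 7 mod 13 is 2 (since 7·2 = 14 = 1·13 + 1), so t ≡ 2·12 = 24 ≡ 11 (mod 13).
    Then x = 196 + 280·11 = 3276, valid modulo lcm(280, 13) = 3640: x ≡ 3276 (mod 3640).
Verify against each original: 3276 mod 8 = 4, 3276 mod 5 = 1, 3276 mod 7 = 0, 3276 mod 13 = 0.

x ≡ 3276 (mod 3640).


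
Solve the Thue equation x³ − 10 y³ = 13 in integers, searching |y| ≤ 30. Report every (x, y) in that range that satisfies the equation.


The equation is x³ - 10y³ = 13. For fixed y, x³ = 10·y³ + 13, so a solution requires the RHS to be a perfect cube.
Strategy: iterate y from -30 to 30, compute RHS = 10·y³ + 13, and check whether it is a (positive or negative) perfect cube.
Check small values of y:
  y = 0: RHS = 13 is not a perfect cube.
  y = 1: RHS = 23 is not a perfect cube.
  y = -1: RHS = 3 is not a perfect cube.
  y = 2: RHS = 93 is not a perfect cube.
  y = -2: RHS = -67 is not a perfect cube.
  y = 3: RHS = 283 is not a perfect cube.
  y = -3: RHS = -257 is not a perfect cube.
Continuing the search up to |y| = 30 finds no solutions either.
No (x, y) in the scanned range satisfies the equation.

No integer solutions with |y| ≤ 30.


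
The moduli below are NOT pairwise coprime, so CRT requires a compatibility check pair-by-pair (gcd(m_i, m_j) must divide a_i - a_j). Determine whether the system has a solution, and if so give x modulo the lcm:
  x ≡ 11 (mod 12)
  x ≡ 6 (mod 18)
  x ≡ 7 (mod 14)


Moduli 12, 18, 14 are not pairwise coprime, so CRT works modulo lcm(m_i) when all pairwise compatibility conditions hold.
Pairwise compatibility: gcd(m_i, m_j) must divide a_i - a_j for every pair.
Merge one congruence at a time:
  Start: x ≡ 11 (mod 12).
  Combine with x ≡ 6 (mod 18): gcd(12, 18) = 6, and 6 - 11 = -5 is NOT divisible by 6.
    ⇒ system is inconsistent (no integer solution).

No solution (the system is inconsistent).


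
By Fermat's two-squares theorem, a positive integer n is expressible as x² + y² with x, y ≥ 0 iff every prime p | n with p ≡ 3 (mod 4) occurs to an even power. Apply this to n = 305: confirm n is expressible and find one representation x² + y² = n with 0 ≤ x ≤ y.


Step 1: Factor n = 305 = 5 · 61.
Step 2: Check the mod-4 condition on each prime factor: 5 ≡ 1 (mod 4), exponent 1; 61 ≡ 1 (mod 4), exponent 1.
All primes ≡ 3 (mod 4) appear to even exponent (or don't appear), so by the two-squares theorem n IS expressible as a sum of two squares.
Step 3: Build a representation. Here n = 5 · 61 is a product of primes ≡ 1 (mod 4). Each prime p ≡ 1 (mod 4) is itself a sum of two squares; find a² by testing p − a² for a perfect square:
  5: 5 − 1² = 4 = 2² ⇒ 5 = 1² + 2².
  61: 61 − 1² = 60, 61 − 2² = 57, 61 − 3² = 52, 61 − 4² = 45, 61 − 5² = 36 = 6² ⇒ 61 = 5² + 6².
  Combine using the Brahmagupta–Fibonacci identity (a² + b²)(c² + d²) = (ac − bd)² + (ad + bc)² = (ac + bd)² + (ad − bc)²:
  5 · 61 = 305: from (1² + 2²)(5² + 6²), take (1·5 − 2·6, 1·6 + 2·5) = (5 − 12, 6 + 10) = (-7, 16); dropping signs (only squares matter) gives (7, 16); check 7² + 16² = 49 + 256 = 305 ✓.
Step 4: Order so x ≤ y and verify: 7² + 16² = 49 + 256 = 305 = n. ✓

n = 305 = 7² + 16² (one valid representation with x ≤ y).


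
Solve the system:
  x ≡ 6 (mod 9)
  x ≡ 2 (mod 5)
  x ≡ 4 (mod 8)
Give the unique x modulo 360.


Moduli 9, 5, 8 are pairwise coprime; by CRT there is a unique solution modulo M = 9 · 5 · 8 = 360.
Solve pairwise, accumulating the modulus:
  Start with x ≡ 6 (mod 9).
  Combine with x ≡ 2 (mod 5): since gcd(9, 5) = 1, we get a unique residue mod 45.
    Write x = 6 + 9·t and substitute into x ≡ 2 (mod 5): 9·t ≡ 2 − 6 = -4 (mod 5).
    Reduce coefficients mod 5: 4·t ≡ 1 (mod 5).
    The inverse of 4 mod 5 is 4 (since 4·4 = 16 = 3·5 + 1), so t ≡ 4·1 = 4 ≡ 4 (mod 5).
    Then x = 6 + 9·4 = 42, valid modulo lcm(9, 5) = 45: x ≡ 42 (mod 45).
  Combine with x ≡ 4 (mod 8): since gcd(45, 8) = 1, we get a unique residue mod 360.
    Write x = 42 + 45·t and substitute into x ≡ 4 (mod 8): 45·t ≡ 4 − 42 = -38 (mod 8).
    Reduce coefficients mod 8: 5·t ≡ 2 (mod 8).
    The inverse of 5 mod 8 is 5 (since 5·5 = 25 = 3·8 + 1), so t ≡ 5·2 = 10 ≡ 2 (mod 8).
    Then x = 42 + 45·2 = 132, valid modulo lcm(45, 8) = 360: x ≡ 132 (mod 360).
Verify: 132 mod 9 = 6 ✓, 132 mod 5 = 2 ✓, 132 mod 8 = 4 ✓.

x ≡ 132 (mod 360).


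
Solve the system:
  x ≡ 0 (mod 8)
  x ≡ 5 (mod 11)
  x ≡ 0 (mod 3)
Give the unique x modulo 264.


Moduli 8, 11, 3 are pairwise coprime; by CRT there is a unique solution modulo M = 8 · 11 · 3 = 264.
Solve pairwise, accumulating the modulus:
  Start with x ≡ 0 (mod 8).
  Combine with x ≡ 5 (mod 11): since gcd(8, 11) = 1, we get a unique residue mod 88.
    Write x = 0 + 8·t and substitute into x ≡ 5 (mod 11): 8·t ≡ 5 − 0 = 5 (mod 11).
    The inverse of 8 mod 11 is 7 (since 8·7 = 56 = 5·11 + 1), so t ≡ 7·5 = 35 ≡ 2 (mod 11).
    Then x = 0 + 8·2 = 16, valid modulo lcm(8, 11) = 88: x ≡ 16 (mod 88).
  Combine with x ≡ 0 (mod 3): since gcd(88, 3) = 1, we get a unique residue mod 264.
    Write x = 16 + 88·t and substitute into x ≡ 0 (mod 3): 88·t ≡ 0 − 16 = -16 (mod 3).
    Reduce coefficients mod 3: 1·t ≡ 2 (mod 3).
    So t ≡ 2 (mod 3).
    Then x = 16 + 88·2 = 192, valid modulo lcm(88, 3) = 264: x ≡ 192 (mod 264).
Verify: 192 mod 8 = 0 ✓, 192 mod 11 = 5 ✓, 192 mod 3 = 0 ✓.

x ≡ 192 (mod 264).


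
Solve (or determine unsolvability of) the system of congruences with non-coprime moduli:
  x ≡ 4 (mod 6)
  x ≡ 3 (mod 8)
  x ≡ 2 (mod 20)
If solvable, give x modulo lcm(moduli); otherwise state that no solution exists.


Moduli 6, 8, 20 are not pairwise coprime, so CRT works modulo lcm(m_i) when all pairwise compatibility conditions hold.
Pairwise compatibility: gcd(m_i, m_j) must divide a_i - a_j for every pair.
Merge one congruence at a time:
  Start: x ≡ 4 (mod 6).
  Combine with x ≡ 3 (mod 8): gcd(6, 8) = 2, and 3 - 4 = -1 is NOT divisible by 2.
    ⇒ system is inconsistent (no integer solution).

No solution (the system is inconsistent).


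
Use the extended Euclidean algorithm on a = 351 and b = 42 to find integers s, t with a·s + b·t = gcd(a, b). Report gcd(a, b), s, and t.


Euclidean algorithm on (351, 42) — divide until remainder is 0:
  351 = 8 · 42 + 15
  42 = 2 · 15 + 12
  15 = 1 · 12 + 3
  12 = 4 · 3 + 0
gcd(351, 42) = 3.
Track Bezout coefficients alongside the remainders: start with r₀ = 351 = a·1 + b·0 (s = 1, t = 0) and r₁ = 42 = a·0 + b·1 (s = 0, t = 1); each new remainder r_{k+1} = r_{k-1} − q_k·r_k inherits s_{k+1} = s_{k-1} − q_k·s_k, t_{k+1} = t_{k-1} − q_k·t_k, so r_k = a·s_k + b·t_k at every step:
  q = 8: r = 15, s = 1 − 8·0 = 1, t = 0 − 8·1 = -8  (check: 351·1 + 42·(-8) = 15)
  q = 2: r = 12, s = 0 − 2·1 = -2, t = 1 − 2·(-8) = 17  (check: 351·(-2) + 42·17 = 12)
  q = 1: r = 3, s = 1 − 1·(-2) = 3, t = -8 − 1·17 = -25  (check: 351·3 + 42·(-25) = 3)
The row with r = 3 (the gcd) gives the Bezout coefficients s = 3, t = -25.
Result: 351 · (3) + 42 · (-25) = 3.

gcd(351, 42) = 3; s = 3, t = -25 (check: 351·3 + 42·(-25) = 3).


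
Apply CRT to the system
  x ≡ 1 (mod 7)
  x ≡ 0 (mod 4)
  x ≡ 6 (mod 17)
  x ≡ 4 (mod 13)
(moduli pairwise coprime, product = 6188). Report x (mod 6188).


Product of moduli M = 7 · 4 · 17 · 13 = 6188.
Merge one congruence at a time:
  Start: x ≡ 1 (mod 7).
  Combine with x ≡ 0 (mod 4); new modulus lcm = 28.
    Write x = 1 + 7·t and substitute into x ≡ 0 (mod 4): 7·t ≡ 0 − 1 = -1 (mod 4).
    Reduce coefficients mod 4: 3·t ≡ 3 (mod 4).
    The inverse of 3 mod 4 is 3 (since 3·3 = 9 = 2·4 + 1), so t ≡ 3·3 = 9 ≡ 1 (mod 4).
    Then x = 1 + 7·1 = 8, valid modulo lcm(7, 4) = 28: x ≡ 8 (mod 28).
  Combine with x ≡ 6 (mod 17); new modulus lcm = 476.
    Write x = 8 + 28·t and substitute into x ≡ 6 (mod 17): 28·t ≡ 6 − 8 = -2 (mod 17).
    Reduce coefficients mod 17: 11·t ≡ 15 (mod 17).
    The inverse of 11 mod 17 is 14 (since 11·14 = 154 = 9·17 + 1), so t ≡ 14·15 = 210 ≡ 6 (mod 17).
    Then x = 8 + 28·6 = 176, valid modulo lcm(28, 17) = 476: x ≡ 176 (mod 476).
  Combine with x ≡ 4 (mod 13); new modulus lcm = 6188.
    Write x = 176 + 476·t and substitute into x ≡ 4 (mod 13): 476·t ≡ 4 − 176 = -172 (mod 13).
    Reduce coefficients mod 13: 8·t ≡ 10 (mod 13).
    The inverse of 8 mod 13 is 5 (since 8·5 = 40 = 3·13 + 1), so t ≡ 5·10 = 50 ≡ 11 (mod 13).
    Then x = 176 + 476·11 = 5412, valid modulo lcm(476, 13) = 6188: x ≡ 5412 (mod 6188).
Verify against each original: 5412 mod 7 = 1, 5412 mod 4 = 0, 5412 mod 17 = 6, 5412 mod 13 = 4.

x ≡ 5412 (mod 6188).


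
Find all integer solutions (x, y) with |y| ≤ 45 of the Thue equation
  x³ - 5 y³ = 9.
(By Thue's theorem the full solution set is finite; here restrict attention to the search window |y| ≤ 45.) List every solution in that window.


The equation is x³ - 5y³ = 9. For fixed y, x³ = 5·y³ + 9, so a solution requires the RHS to be a perfect cube.
Strategy: iterate y from -45 to 45, compute RHS = 5·y³ + 9, and check whether it is a (positive or negative) perfect cube.
Check small values of y:
  y = 0: RHS = 9 is not a perfect cube.
  y = 1: RHS = 14 is not a perfect cube.
  y = -1: RHS = 4 is not a perfect cube.
  y = 2: RHS = 49 is not a perfect cube.
  y = -2: RHS = -31 is not a perfect cube.
  y = 3: RHS = 144 is not a perfect cube.
  y = -3: RHS = -126 is not a perfect cube.
Continuing the search up to |y| = 45 finds no solutions either.
No (x, y) in the scanned range satisfies the equation.

No integer solutions with |y| ≤ 45.
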